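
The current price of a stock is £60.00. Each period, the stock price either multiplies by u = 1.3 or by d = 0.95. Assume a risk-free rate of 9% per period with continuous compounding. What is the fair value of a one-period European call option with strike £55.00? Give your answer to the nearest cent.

£9.73

Risk-neutral probability p = (e^0.09 − 0.95)/(1.3 − 0.95) = 0.1442/0.3500 = 0.4119
Terminal stock prices: S_u = 78, S_d = 57
Terminal payoffs (S − K): max(23, 0) = 23, max(2, 0) = 2
Node 0 (S = 60): V_0 = e^(−0.09)·[0.4119·23.0000 + 0.5881·2.0000] = 9.7338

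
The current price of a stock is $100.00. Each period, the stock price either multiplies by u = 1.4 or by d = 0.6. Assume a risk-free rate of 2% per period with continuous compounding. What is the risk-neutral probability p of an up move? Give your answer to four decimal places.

p = 0.5253

Risk-neutral probability p = (e^0.02 − 0.6)/(1.4 − 0.6) = 0.4202/0.8000 = 0.5253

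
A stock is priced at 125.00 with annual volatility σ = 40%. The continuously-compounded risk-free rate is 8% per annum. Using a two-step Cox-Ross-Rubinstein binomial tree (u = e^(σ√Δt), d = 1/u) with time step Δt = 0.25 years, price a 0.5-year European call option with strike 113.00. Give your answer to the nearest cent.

CRR parameters: u = e^(σ√Δt) = e^(0.4·√0.25) = 1.2214, d = 1/u = 0.8187
Per-period rate: rΔt = 0.08·0.25 = 0.02, so R = e^0.02 = 1.0202
Risk-neutral probability p = (e^0.02 − 0.8187)/(1.2214 − 0.8187) = 0.2015/0.4027 = 0.5003
Terminal stock prices: S_uu = 186.5, S_ud = 125, S_dd = 83.79
Terminal payoffs (S − K): max(73.48, 0) = 73.48, max(12, 0) = 12, max(-29.21, 0) = 0
Node u (S = 152.7): V_u = e^(−0.02)·[0.5003·73.4781 + 0.4997·12.0000] = 41.9129
Node d (S = 102.3): V_d = e^(−0.02)·[0.5003·12.0000 + 0.4997·0.0000] = 5.8851
Node 0 (S = 125): V_0 = e^(−0.02)·[0.5003·41.9129 + 0.4997·5.8851] = 23.4376

23.44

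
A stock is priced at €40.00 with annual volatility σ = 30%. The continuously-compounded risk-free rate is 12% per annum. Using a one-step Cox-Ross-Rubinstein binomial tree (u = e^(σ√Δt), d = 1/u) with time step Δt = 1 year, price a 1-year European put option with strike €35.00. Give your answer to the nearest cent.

€1.74

CRR parameters: u = e^(σ√Δt) = e^(0.3·√1) = 1.3499, d = 1/u = 0.7408
Per-period rate: rΔt = 0.12·1 = 0.12, so R = e^0.12 = 1.1275
Risk-neutral probability p = (e^0.12 − 0.7408)/(1.3499 − 0.7408) = 0.3867/0.6090 = 0.6349
Terminal stock prices: S_u = 53.99, S_d = 29.63
Terminal payoffs (K − S): max(-18.99, 0) = 0, max(5.367, 0) = 5.367
Node 0 (S = 40): V_0 = e^(−0.12)·[0.6349·0.0000 + 0.3651·5.3673] = 1.7380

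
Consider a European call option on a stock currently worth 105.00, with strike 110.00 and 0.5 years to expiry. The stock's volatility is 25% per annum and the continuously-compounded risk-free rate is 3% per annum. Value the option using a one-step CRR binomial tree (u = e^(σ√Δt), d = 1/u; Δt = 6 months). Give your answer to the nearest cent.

7.51

CRR parameters: u = e^(σ√Δt) = e^(0.25·√0.5) = 1.1934, d = 1/u = 0.8380
Per-period rate: rΔt = 0.03·0.5 = 0.015, so R = e^0.015 = 1.0151
Risk-neutral probability p = (e^0.015 − 0.8380)/(1.1934 − 0.8380) = 0.1771/0.3554 = 0.4984
Terminal stock prices: S_u = 125.3, S_d = 87.99
Terminal payoffs (S − K): max(15.3, 0) = 15.3, max(-22.01, 0) = 0
Node 0 (S = 105): V_0 = e^(−0.015)·[0.4984·15.3033 + 0.5016·0.0000] = 7.5143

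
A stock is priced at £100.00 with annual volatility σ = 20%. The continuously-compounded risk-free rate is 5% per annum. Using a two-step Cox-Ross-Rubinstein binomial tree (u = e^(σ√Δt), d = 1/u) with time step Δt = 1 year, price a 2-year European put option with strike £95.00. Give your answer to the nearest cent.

£4.52

CRR parameters: u = e^(σ√Δt) = e^(0.2·√1) = 1.2214, d = 1/u = 0.8187
Per-period rate: rΔt = 0.05·1 = 0.05, so R = e^0.05 = 1.0513
Risk-neutral probability p = (e^0.05 − 0.8187)/(1.2214 − 0.8187) = 0.2325/0.4027 = 0.5775
Terminal stock prices: S_uu = 149.2, S_ud = 100, S_dd = 67.03
Terminal payoffs (K − S): max(-54.18, 0) = 0, max(-5, 0) = 0, max(27.97, 0) = 27.97
Node u (S = 122.1): V_u = e^(−0.05)·[0.5775·0.0000 + 0.4225·0.0000] = 0.0000
Node d (S = 81.87): V_d = e^(−0.05)·[0.5775·0.0000 + 0.4225·27.9680] = 11.2404
Node 0 (S = 100): V_0 = e^(−0.05)·[0.5775·0.0000 + 0.4225·11.2404] = 4.5175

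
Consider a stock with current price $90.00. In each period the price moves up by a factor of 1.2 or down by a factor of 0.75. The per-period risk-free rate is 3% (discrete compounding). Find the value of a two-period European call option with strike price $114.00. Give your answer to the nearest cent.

Risk-neutral probability p = (1 + 0.03 − 0.75)/(1.2 − 0.75) = 0.2800/0.4500 = 0.6222
Terminal stock prices: S_uu = 129.6, S_ud = 81, S_dd = 50.62
Terminal payoffs (S − K): max(15.6, 0) = 15.6, max(-33, 0) = 0, max(-63.38, 0) = 0
Node u (S = 108): V_u = 1/1.03·[0.6222·15.6000 + 0.3778·0.0000] = 9.4239
Node d (S = 67.5): V_d = 1/1.03·[0.6222·0.0000 + 0.3778·0.0000] = 0.0000
Node 0 (S = 90): V_0 = 1/1.03·[0.6222·9.4239 + 0.3778·0.0000] = 5.6930

$5.69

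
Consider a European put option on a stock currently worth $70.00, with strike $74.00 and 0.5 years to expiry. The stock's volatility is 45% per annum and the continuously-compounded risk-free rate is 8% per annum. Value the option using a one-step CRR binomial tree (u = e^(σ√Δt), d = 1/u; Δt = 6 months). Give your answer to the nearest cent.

CRR parameters: u = e^(σ√Δt) = e^(0.45·√0.5) = 1.3746, d = 1/u = 0.7275
Per-period rate: rΔt = 0.08·0.5 = 0.04, so R = e^0.04 = 1.0408
Risk-neutral probability p = (e^0.04 − 0.7275)/(1.3746 − 0.7275) = 0.3134/0.6472 = 0.4842
Terminal stock prices: S_u = 96.23, S_d = 50.92
Terminal payoffs (K − S): max(-22.23, 0) = 0, max(23.08, 0) = 23.08
Node 0 (S = 70): V_0 = e^(−0.04)·[0.4842·0.0000 + 0.5158·23.0779] = 11.4374

$11.44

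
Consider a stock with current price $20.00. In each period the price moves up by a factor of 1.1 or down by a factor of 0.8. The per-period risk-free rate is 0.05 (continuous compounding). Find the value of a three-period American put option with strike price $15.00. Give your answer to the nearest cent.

$0.09

Risk-neutral probability p = (e^0.05 − 0.8)/(1.1 − 0.8) = 0.2513/0.3000 = 0.8376
Terminal stock prices: S_uuu = 26.62, S_uud = 19.36, S_udd = 14.08, S_ddd = 10.24
Terminal payoffs (K − S): max(-11.62, 0) = 0, max(-4.36, 0) = 0, max(0.92, 0) = 0.92, max(4.76, 0) = 4.76
Node uu (S = 24.2): continuation = e^(−0.05)·[0.8376·0.0000 + 0.1624·0.0000] = 0.0000; exercise value = 0.0000 ≤ continuation, so V_uu = 0.0000
Node ud (S = 17.6): continuation = e^(−0.05)·[0.8376·0.0000 + 0.1624·0.9200] = 0.1421; exercise value = 0.0000 ≤ continuation, so V_ud = 0.1421
Node dd (S = 12.8): continuation = e^(−0.05)·[0.8376·0.9200 + 0.1624·4.7600] = 1.4684; exercise value = 2.2000 > continuation, so V_dd = 2.2000 (exercise)
Node u (S = 22): continuation = e^(−0.05)·[0.8376·0.0000 + 0.1624·0.1421] = 0.0220; exercise value = 0.0000 ≤ continuation, so V_u = 0.0220
Node d (S = 16): continuation = e^(−0.05)·[0.8376·0.1421 + 0.1624·2.2000] = 0.4532; exercise value = 0.0000 ≤ continuation, so V_d = 0.4532
Node 0 (S = 20): continuation = e^(−0.05)·[0.8376·0.0220 + 0.1624·0.4532] = 0.0875; exercise value = 0.0000 ≤ continuation, so V_0 = 0.0875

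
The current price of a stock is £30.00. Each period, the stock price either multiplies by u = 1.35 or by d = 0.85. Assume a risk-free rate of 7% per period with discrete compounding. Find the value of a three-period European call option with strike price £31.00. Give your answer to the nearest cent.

£7.09

Risk-neutral probability p = (1 + 0.07 − 0.85)/(1.35 − 0.85) = 0.2200/0.5000 = 0.4400
Terminal stock prices: S_uuu = 73.81, S_uud = 46.47, S_udd = 29.26, S_ddd = 18.42
Terminal payoffs (S − K): max(42.81, 0) = 42.81, max(15.47, 0) = 15.47, max(-1.739, 0) = 0, max(-12.58, 0) = 0
Node uu (S = 54.68): V_uu = 1/1.07·[0.4400·42.8113 + 0.5600·15.4738] = 25.7030
Node ud (S = 34.42): V_ud = 1/1.07·[0.4400·15.4738 + 0.5600·0.0000] = 6.3630
Node dd (S = 21.67): V_dd = 1/1.07·[0.4400·0.0000 + 0.5600·0.0000] = 0.0000
Node u (S = 40.5): V_u = 1/1.07·[0.4400·25.7030 + 0.5600·6.3630] = 13.8997
Node d (S = 25.5): V_d = 1/1.07·[0.4400·6.3630 + 0.5600·0.0000] = 2.6166
Node 0 (S = 30): V_0 = 1/1.07·[0.4400·13.8997 + 0.5600·2.6166] = 7.0852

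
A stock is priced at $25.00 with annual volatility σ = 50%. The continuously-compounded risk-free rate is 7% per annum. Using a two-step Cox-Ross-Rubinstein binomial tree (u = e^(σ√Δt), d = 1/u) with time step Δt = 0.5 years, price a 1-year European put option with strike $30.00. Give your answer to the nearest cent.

$7.09

CRR parameters: u = e^(σ√Δt) = e^(0.5·√0.5) = 1.4241, d = 1/u = 0.7022
Per-period rate: rΔt = 0.07·0.5 = 0.035, so R = e^0.035 = 1.0356
Risk-neutral probability p = (e^0.035 − 0.7022)/(1.4241 − 0.7022) = 0.3334/0.7219 = 0.4619
Terminal stock prices: S_uu = 50.7, S_ud = 25, S_dd = 12.33
Terminal payoffs (K − S): max(-20.7, 0) = 0, max(5, 0) = 5, max(17.67, 0) = 17.67
Node u (S = 35.6): V_u = e^(−0.035)·[0.4619·0.0000 + 0.5381·5.0000] = 2.5982
Node d (S = 17.55): V_d = e^(−0.035)·[0.4619·5.0000 + 0.5381·17.6733] = 11.4134
Node 0 (S = 25): V_0 = e^(−0.035)·[0.4619·2.5982 + 0.5381·11.4134] = 7.0895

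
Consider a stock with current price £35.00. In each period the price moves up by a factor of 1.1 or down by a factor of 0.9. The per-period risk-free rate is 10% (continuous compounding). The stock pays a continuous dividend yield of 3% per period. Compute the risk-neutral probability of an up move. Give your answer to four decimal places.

p = 0.8625

Per-period risk-free factor R = e^0.1 = 1.1052; dividend-adjusted growth = e^(0.1−0.03) = 1.0725.
Risk-neutral probability p = (1.0725 − 0.9)/(1.1 − 0.9) = 0.1725/0.2000 = 0.8625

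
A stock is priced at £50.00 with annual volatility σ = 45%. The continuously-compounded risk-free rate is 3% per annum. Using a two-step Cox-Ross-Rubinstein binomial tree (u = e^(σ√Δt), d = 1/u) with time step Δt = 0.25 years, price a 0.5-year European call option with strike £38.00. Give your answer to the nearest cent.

£14.32

CRR parameters: u = e^(σ√Δt) = e^(0.45·√0.25) = 1.2523, d = 1/u = 0.7985
Per-period rate: rΔt = 0.03·0.25 = 0.0075, so R = e^0.0075 = 1.0075
Risk-neutral probability p = (e^0.0075 − 0.7985)/(1.2523 − 0.7985) = 0.2090/0.4538 = 0.4606
Terminal stock prices: S_uu = 78.42, S_ud = 50, S_dd = 31.88
Terminal payoffs (S − K): max(40.42, 0) = 40.42, max(12, 0) = 12, max(-6.119, 0) = 0
Node u (S = 62.62): V_u = e^(−0.0075)·[0.4606·40.4156 + 0.5394·12.0000] = 24.9001
Node d (S = 39.93): V_d = e^(−0.0075)·[0.4606·12.0000 + 0.5394·0.0000] = 5.4856
Node 0 (S = 50): V_0 = e^(−0.0075)·[0.4606·24.9001 + 0.5394·5.4856] = 14.3196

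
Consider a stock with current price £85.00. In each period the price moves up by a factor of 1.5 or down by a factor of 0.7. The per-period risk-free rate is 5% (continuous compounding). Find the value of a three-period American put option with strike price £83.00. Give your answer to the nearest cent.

£16.65

Risk-neutral probability p = (e^0.05 − 0.7)/(1.5 − 0.7) = 0.3513/0.8000 = 0.4391
Terminal stock prices: S_uuu = 286.9, S_uud = 133.9, S_udd = 62.47, S_ddd = 29.15
Terminal payoffs (K − S): max(-203.9, 0) = 0, max(-50.88, 0) = 0, max(20.53, 0) = 20.53, max(53.85, 0) = 53.85
Node uu (S = 191.2): continuation = e^(−0.05)·[0.4391·0.0000 + 0.5609·0.0000] = 0.0000; exercise value = 0.0000 ≤ continuation, so V_uu = 0.0000
Node ud (S = 89.25): continuation = e^(−0.05)·[0.4391·0.0000 + 0.5609·20.5250] = 10.9512; exercise value = 0.0000 ≤ continuation, so V_ud = 10.9512
Node dd (S = 41.65): continuation = e^(−0.05)·[0.4391·20.5250 + 0.5609·53.8450] = 37.3020; exercise value = 41.3500 > continuation, so V_dd = 41.3500 (exercise)
Node u (S = 127.5): continuation = e^(−0.05)·[0.4391·0.0000 + 0.5609·10.9512] = 5.8431; exercise value = 0.0000 ≤ continuation, so V_u = 5.8431
Node d (S = 59.5): continuation = e^(−0.05)·[0.4391·10.9512 + 0.5609·41.3500] = 26.6365; exercise value = 23.5000 ≤ continuation, so V_d = 26.6365
Node 0 (S = 85): continuation = e^(−0.05)·[0.4391·5.8431 + 0.5609·26.6365] = 16.6526; exercise value = 0.0000 ≤ continuation, so V_0 = 16.6526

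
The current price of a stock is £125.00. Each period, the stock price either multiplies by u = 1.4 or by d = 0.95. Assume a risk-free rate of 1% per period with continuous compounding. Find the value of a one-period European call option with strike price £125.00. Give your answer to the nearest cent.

Risk-neutral probability p = (e^0.01 − 0.95)/(1.4 − 0.95) = 0.0601/0.4500 = 0.1334
Terminal stock prices: S_u = 175, S_d = 118.8
Terminal payoffs (S − K): max(50, 0) = 50, max(-6.25, 0) = 0
Node 0 (S = 125): V_0 = e^(−0.01)·[0.1334·50.0000 + 0.8666·0.0000] = 6.6059

£6.61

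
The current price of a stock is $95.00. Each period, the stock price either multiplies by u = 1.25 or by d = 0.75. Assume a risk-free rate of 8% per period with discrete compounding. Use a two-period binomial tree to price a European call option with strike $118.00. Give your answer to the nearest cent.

Risk-neutral probability p = (1 + 0.08 − 0.75)/(1.25 − 0.75) = 0.3300/0.5000 = 0.6600
Terminal stock prices: S_uu = 148.4, S_ud = 89.06, S_dd = 53.44
Terminal payoffs (S − K): max(30.44, 0) = 30.44, max(-28.94, 0) = 0, max(-64.56, 0) = 0
Node u (S = 118.8): V_u = 1/1.08·[0.6600·30.4375 + 0.3400·0.0000] = 18.6007
Node d (S = 71.25): V_d = 1/1.08·[0.6600·0.0000 + 0.3400·0.0000] = 0.0000
Node 0 (S = 95): V_0 = 1/1.08·[0.6600·18.6007 + 0.3400·0.0000] = 11.3671

$11.37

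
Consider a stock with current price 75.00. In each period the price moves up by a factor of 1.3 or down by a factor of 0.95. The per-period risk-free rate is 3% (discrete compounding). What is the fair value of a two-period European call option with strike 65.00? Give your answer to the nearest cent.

Risk-neutral probability p = (1 + 0.03 − 0.95)/(1.3 − 0.95) = 0.0800/0.3500 = 0.2286
Terminal stock prices: S_uu = 126.8, S_ud = 92.62, S_dd = 67.69
Terminal payoffs (S − K): max(61.75, 0) = 61.75, max(27.62, 0) = 27.62, max(2.688, 0) = 2.688
Node u (S = 97.5): V_u = 1/1.03·[0.2286·61.7500 + 0.7714·27.6250] = 34.3932
Node d (S = 71.25): V_d = 1/1.03·[0.2286·27.6250 + 0.7714·2.6875] = 8.1432
Node 0 (S = 75): V_0 = 1/1.03·[0.2286·34.3932 + 0.7714·8.1432] = 13.7313

13.73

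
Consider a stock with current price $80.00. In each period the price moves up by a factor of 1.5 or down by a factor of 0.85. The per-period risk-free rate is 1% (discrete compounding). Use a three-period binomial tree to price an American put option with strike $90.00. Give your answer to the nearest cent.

$18.83

Risk-neutral probability p = (1 + 0.01 − 0.85)/(1.5 − 0.85) = 0.1600/0.6500 = 0.2462
Terminal stock prices: S_uuu = 270, S_uud = 153, S_udd = 86.7, S_ddd = 49.13
Terminal payoffs (K − S): max(-180, 0) = 0, max(-63, 0) = 0, max(3.3, 0) = 3.3, max(40.87, 0) = 40.87
Node uu (S = 180): continuation = 1/1.01·[0.2462·0.0000 + 0.7538·0.0000] = 0.0000; exercise value = 0.0000 ≤ continuation, so V_uu = 0.0000
Node ud (S = 102): continuation = 1/1.01·[0.2462·0.0000 + 0.7538·3.3000] = 2.4631; exercise value = 0.0000 ≤ continuation, so V_ud = 2.4631
Node dd (S = 57.8): continuation = 1/1.01·[0.2462·3.3000 + 0.7538·40.8700] = 31.3089; exercise value = 32.2000 > continuation, so V_dd = 32.2000 (exercise)
Node u (S = 120): continuation = 1/1.01·[0.2462·0.0000 + 0.7538·2.4631] = 1.8384; exercise value = 0.0000 ≤ continuation, so V_u = 1.8384
Node d (S = 68): continuation = 1/1.01·[0.2462·2.4631 + 0.7538·32.2000] = 24.6338; exercise value = 22.0000 ≤ continuation, so V_d = 24.6338
Node 0 (S = 80): continuation = 1/1.01·[0.2462·1.8384 + 0.7538·24.6338] = 18.8343; exercise value = 10.0000 ≤ continuation, so V_0 = 18.8343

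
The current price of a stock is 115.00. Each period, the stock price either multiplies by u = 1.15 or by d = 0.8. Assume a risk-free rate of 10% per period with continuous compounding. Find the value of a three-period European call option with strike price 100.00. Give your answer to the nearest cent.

Risk-neutral probability p = (e^0.1 − 0.8)/(1.15 − 0.8) = 0.3052/0.3500 = 0.8719
Terminal stock prices: S_uuu = 174.9, S_uud = 121.7, S_udd = 84.64, S_ddd = 58.88
Terminal payoffs (S − K): max(74.9, 0) = 74.9, max(21.67, 0) = 21.67, max(-15.36, 0) = 0, max(-41.12, 0) = 0
Node uu (S = 152.1): V_uu = e^(−0.1)·[0.8719·74.9006 + 0.1281·21.6700] = 61.6038
Node ud (S = 105.8): V_ud = e^(−0.1)·[0.8719·21.6700 + 0.1281·0.0000] = 17.0964
Node dd (S = 73.6): V_dd = e^(−0.1)·[0.8719·0.0000 + 0.1281·0.0000] = 0.0000
Node u (S = 132.2): V_u = e^(−0.1)·[0.8719·61.6038 + 0.1281·17.0964] = 50.5832
Node d (S = 92): V_d = e^(−0.1)·[0.8719·17.0964 + 0.1281·0.0000] = 13.4881
Node 0 (S = 115): V_0 = e^(−0.1)·[0.8719·50.5832 + 0.1281·13.4881] = 41.4705

41.47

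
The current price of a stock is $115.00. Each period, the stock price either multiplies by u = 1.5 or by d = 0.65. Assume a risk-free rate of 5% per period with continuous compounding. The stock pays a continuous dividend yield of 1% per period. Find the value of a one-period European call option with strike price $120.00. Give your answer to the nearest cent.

Per-period risk-free factor R = e^0.05 = 1.0513; dividend-adjusted growth = e^(0.05−0.01) = 1.0408.
Risk-neutral probability p = (1.0408 − 0.65)/(1.5 − 0.65) = 0.3908/0.8500 = 0.4598
Terminal stock prices: S_u = 172.5, S_d = 74.75
Terminal payoffs (S − K): max(52.5, 0) = 52.5, max(-45.25, 0) = 0
Node 0 (S = 115): V_0 = e^(−0.05)·[0.4598·52.5000 + 0.5402·0.0000] = 22.9611

$22.96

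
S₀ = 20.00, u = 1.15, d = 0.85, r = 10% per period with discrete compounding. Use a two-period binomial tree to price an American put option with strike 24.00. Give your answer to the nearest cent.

4.00

Risk-neutral probability p = (1 + 0.1 − 0.85)/(1.15 − 0.85) = 0.2500/0.3000 = 0.8333
Terminal stock prices: S_uu = 26.45, S_ud = 19.55, S_dd = 14.45
Terminal payoffs (K − S): max(-2.45, 0) = 0, max(4.45, 0) = 4.45, max(9.55, 0) = 9.55
Node u (S = 23): continuation = 1/1.1·[0.8333·0.0000 + 0.1667·4.4500] = 0.6742; exercise value = 1.0000 > continuation, so V_u = 1.0000 (exercise)
Node d (S = 17): continuation = 1/1.1·[0.8333·4.4500 + 0.1667·9.5500] = 4.8182; exercise value = 7.0000 > continuation, so V_d = 7.0000 (exercise)
Node 0 (S = 20): continuation = 1/1.1·[0.8333·1.0000 + 0.1667·7.0000] = 1.8182; exercise value = 4.0000 > continuation, so V_0 = 4.0000 (exercise)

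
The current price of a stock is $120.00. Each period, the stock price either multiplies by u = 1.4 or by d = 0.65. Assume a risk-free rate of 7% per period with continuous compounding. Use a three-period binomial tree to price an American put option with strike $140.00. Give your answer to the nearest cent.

Risk-neutral probability p = (e^0.07 − 0.65)/(1.4 − 0.65) = 0.4225/0.7500 = 0.5633
Terminal stock prices: S_uuu = 329.3, S_uud = 152.9, S_udd = 70.98, S_ddd = 32.95
Terminal payoffs (K − S): max(-189.3, 0) = 0, max(-12.88, 0) = 0, max(69.02, 0) = 69.02, max(107, 0) = 107
Node uu (S = 235.2): continuation = e^(−0.07)·[0.5633·0.0000 + 0.4367·0.0000] = 0.0000; exercise value = 0.0000 ≤ continuation, so V_uu = 0.0000
Node ud (S = 109.2): continuation = e^(−0.07)·[0.5633·0.0000 + 0.4367·69.0200] = 28.1005; exercise value = 30.8000 > continuation, so V_ud = 30.8000 (exercise)
Node dd (S = 50.7): continuation = e^(−0.07)·[0.5633·69.0200 + 0.4367·107.0450] = 79.8351; exercise value = 89.3000 > continuation, so V_dd = 89.3000 (exercise)
Node u (S = 168): continuation = e^(−0.07)·[0.5633·0.0000 + 0.4367·30.8000] = 12.5398; exercise value = 0.0000 ≤ continuation, so V_u = 12.5398
Node d (S = 78): continuation = e^(−0.07)·[0.5633·30.8000 + 0.4367·89.3000] = 52.5351; exercise value = 62.0000 > continuation, so V_d = 62.0000 (exercise)
Node 0 (S = 120): continuation = e^(−0.07)·[0.5633·12.5398 + 0.4367·62.0000] = 31.8290; exercise value = 20.0000 ≤ continuation, so V_0 = 31.8290

$31.83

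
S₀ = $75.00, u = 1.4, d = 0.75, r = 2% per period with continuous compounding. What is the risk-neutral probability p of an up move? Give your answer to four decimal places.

p = 0.4157

Risk-neutral probability p = (e^0.02 − 0.75)/(1.4 − 0.75) = 0.2702/0.6500 = 0.4157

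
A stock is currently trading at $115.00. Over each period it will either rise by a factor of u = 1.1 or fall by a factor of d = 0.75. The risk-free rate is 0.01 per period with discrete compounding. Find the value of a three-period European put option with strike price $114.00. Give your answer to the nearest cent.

Risk-neutral probability p = (1 + 0.01 − 0.75)/(1.1 − 0.75) = 0.2600/0.3500 = 0.7429
Terminal stock prices: S_uuu = 153.1, S_uud = 104.4, S_udd = 71.16, S_ddd = 48.52
Terminal payoffs (K − S): max(-39.07, 0) = 0, max(9.637, 0) = 9.637, max(42.84, 0) = 42.84, max(65.48, 0) = 65.48
Node uu (S = 139.2): V_uu = 1/1.01·[0.7429·0.0000 + 0.2571·9.6375] = 2.4537
Node ud (S = 94.88): V_ud = 1/1.01·[0.7429·9.6375 + 0.2571·42.8437] = 17.9963
Node dd (S = 64.69): V_dd = 1/1.01·[0.7429·42.8437 + 0.2571·65.4844] = 48.1838
Node u (S = 126.5): V_u = 1/1.01·[0.7429·2.4537 + 0.2571·17.9963] = 6.3865
Node d (S = 86.25): V_d = 1/1.01·[0.7429·17.9963 + 0.2571·48.1838] = 25.5037
Node 0 (S = 115): V_0 = 1/1.01·[0.7429·6.3865 + 0.2571·25.5037] = 11.1904

$11.19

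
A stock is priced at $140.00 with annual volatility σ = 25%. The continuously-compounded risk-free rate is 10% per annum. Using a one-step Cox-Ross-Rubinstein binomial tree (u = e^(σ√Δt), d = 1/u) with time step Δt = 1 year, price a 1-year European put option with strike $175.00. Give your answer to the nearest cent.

$21.13

CRR parameters: u = e^(σ√Δt) = e^(0.25·√1) = 1.2840, d = 1/u = 0.7788
Per-period rate: rΔt = 0.1·1 = 0.1, so R = e^0.1 = 1.1052
Risk-neutral probability p = (e^0.1 − 0.7788)/(1.2840 − 0.7788) = 0.3264/0.5052 = 0.6460
Terminal stock prices: S_u = 179.8, S_d = 109
Terminal payoffs (K − S): max(-4.764, 0) = 0, max(65.97, 0) = 65.97
Node 0 (S = 140): V_0 = e^(−0.1)·[0.6460·0.0000 + 0.3540·65.9679] = 21.1309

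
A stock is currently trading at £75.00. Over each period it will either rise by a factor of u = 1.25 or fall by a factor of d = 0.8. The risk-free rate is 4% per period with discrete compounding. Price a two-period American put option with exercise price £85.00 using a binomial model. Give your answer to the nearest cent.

£13.52

Risk-neutral probability p = (1 + 0.04 − 0.8)/(1.25 − 0.8) = 0.2400/0.4500 = 0.5333
Terminal stock prices: S_uu = 117.2, S_ud = 75, S_dd = 48
Terminal payoffs (K − S): max(-32.19, 0) = 0, max(10, 0) = 10, max(37, 0) = 37
Node u (S = 93.75): continuation = 1/1.04·[0.5333·0.0000 + 0.4667·10.0000] = 4.4872; exercise value = 0.0000 ≤ continuation, so V_u = 4.4872
Node d (S = 60): continuation = 1/1.04·[0.5333·10.0000 + 0.4667·37.0000] = 21.7308; exercise value = 25.0000 > continuation, so V_d = 25.0000 (exercise)
Node 0 (S = 75): continuation = 1/1.04·[0.5333·4.4872 + 0.4667·25.0000] = 13.5191; exercise value = 10.0000 ≤ continuation, so V_0 = 13.5191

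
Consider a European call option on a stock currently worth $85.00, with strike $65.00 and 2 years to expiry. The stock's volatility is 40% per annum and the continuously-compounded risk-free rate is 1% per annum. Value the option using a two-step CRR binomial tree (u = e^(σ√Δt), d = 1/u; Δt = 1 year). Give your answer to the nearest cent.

CRR parameters: u = e^(σ√Δt) = e^(0.4·√1) = 1.4918, d = 1/u = 0.6703
Per-period rate: rΔt = 0.01·1 = 0.01, so R = e^0.01 = 1.0101
Risk-neutral probability p = (e^0.01 − 0.6703)/(1.4918 − 0.6703) = 0.3397/0.8215 = 0.4135
Terminal stock prices: S_uu = 189.2, S_ud = 85, S_dd = 38.19
Terminal payoffs (S − K): max(124.2, 0) = 124.2, max(20, 0) = 20, max(-26.81, 0) = 0
Node u (S = 126.8): V_u = e^(−0.01)·[0.4135·124.1710 + 0.5865·20.0000] = 62.4519
Node d (S = 56.98): V_d = e^(−0.01)·[0.4135·20.0000 + 0.5865·0.0000] = 8.1886
Node 0 (S = 85): V_0 = e^(−0.01)·[0.4135·62.4519 + 0.5865·8.1886] = 30.3242

$30.32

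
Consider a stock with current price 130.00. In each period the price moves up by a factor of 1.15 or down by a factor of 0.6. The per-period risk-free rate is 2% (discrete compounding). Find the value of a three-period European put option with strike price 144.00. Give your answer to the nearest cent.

Risk-neutral probability p = (1 + 0.02 − 0.6)/(1.15 − 0.6) = 0.4200/0.5500 = 0.7636
Terminal stock prices: S_uuu = 197.7, S_uud = 103.2, S_udd = 53.82, S_ddd = 28.08
Terminal payoffs (K − S): max(-53.71, 0) = 0, max(40.85, 0) = 40.85, max(90.18, 0) = 90.18, max(115.9, 0) = 115.9
Node uu (S = 171.9): V_uu = 1/1.02·[0.7636·0.0000 + 0.2364·40.8450] = 9.4650
Node ud (S = 89.7): V_ud = 1/1.02·[0.7636·40.8450 + 0.2364·90.1800] = 51.4765
Node dd (S = 46.8): V_dd = 1/1.02·[0.7636·90.1800 + 0.2364·115.9200] = 94.3765
Node u (S = 149.5): V_u = 1/1.02·[0.7636·9.4650 + 0.2364·51.4765] = 19.0147
Node d (S = 78): V_d = 1/1.02·[0.7636·51.4765 + 0.2364·94.3765] = 60.4083
Node 0 (S = 130): V_0 = 1/1.02·[0.7636·19.0147 + 0.2364·60.4083] = 28.2339

28.23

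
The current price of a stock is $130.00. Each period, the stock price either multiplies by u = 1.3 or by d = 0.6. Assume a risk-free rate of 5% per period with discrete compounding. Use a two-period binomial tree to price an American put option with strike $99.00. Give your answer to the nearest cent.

$7.14

Risk-neutral probability p = (1 + 0.05 − 0.6)/(1.3 − 0.6) = 0.4500/0.7000 = 0.6429
Terminal stock prices: S_uu = 219.7, S_ud = 101.4, S_dd = 46.8
Terminal payoffs (K − S): max(-120.7, 0) = 0, max(-2.4, 0) = 0, max(52.2, 0) = 52.2
Node u (S = 169): continuation = 1/1.05·[0.6429·0.0000 + 0.3571·0.0000] = 0.0000; exercise value = 0.0000 ≤ continuation, so V_u = 0.0000
Node d (S = 78): continuation = 1/1.05·[0.6429·0.0000 + 0.3571·52.2000] = 17.7551; exercise value = 21.0000 > continuation, so V_d = 21.0000 (exercise)
Node 0 (S = 130): continuation = 1/1.05·[0.6429·0.0000 + 0.3571·21.0000] = 7.1429; exercise value = 0.0000 ≤ continuation, so V_0 = 7.1429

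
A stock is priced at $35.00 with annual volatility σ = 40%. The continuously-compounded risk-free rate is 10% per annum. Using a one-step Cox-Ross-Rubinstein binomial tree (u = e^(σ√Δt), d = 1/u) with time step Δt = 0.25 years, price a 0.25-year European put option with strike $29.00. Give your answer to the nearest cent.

$0.16

CRR parameters: u = e^(σ√Δt) = e^(0.4·√0.25) = 1.2214, d = 1/u = 0.8187
Per-period rate: rΔt = 0.1·0.25 = 0.025, so R = e^0.025 = 1.0253
Risk-neutral probability p = (e^0.025 − 0.8187)/(1.2214 − 0.8187) = 0.2066/0.4027 = 0.5130
Terminal stock prices: S_u = 42.75, S_d = 28.66
Terminal payoffs (K − S): max(-13.75, 0) = 0, max(0.3444, 0) = 0.3444
Node 0 (S = 35): V_0 = e^(−0.025)·[0.5130·0.0000 + 0.4870·0.3444] = 0.1636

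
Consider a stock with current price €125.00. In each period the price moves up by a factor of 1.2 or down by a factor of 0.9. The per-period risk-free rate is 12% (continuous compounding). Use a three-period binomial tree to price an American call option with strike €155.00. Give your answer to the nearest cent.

€20.59

Risk-neutral probability p = (e^0.12 − 0.9)/(1.2 − 0.9) = 0.2275/0.3000 = 0.7583
Terminal stock prices: S_uuu = 216, S_uud = 162, S_udd = 121.5, S_ddd = 91.13
Terminal payoffs (S − K): max(61, 0) = 61, max(7, 0) = 7, max(-33.5, 0) = 0, max(-63.87, 0) = 0
Node uu (S = 180): continuation = e^(−0.12)·[0.7583·61.0000 + 0.2417·7.0000] = 42.5273; exercise value = 25.0000 ≤ continuation, so V_uu = 42.5273
Node ud (S = 135): continuation = e^(−0.12)·[0.7583·7.0000 + 0.2417·0.0000] = 4.7080; exercise value = 0.0000 ≤ continuation, so V_ud = 4.7080
Node dd (S = 101.2): continuation = e^(−0.12)·[0.7583·0.0000 + 0.2417·0.0000] = 0.0000; exercise value = 0.0000 ≤ continuation, so V_dd = 0.0000
Node u (S = 150): continuation = e^(−0.12)·[0.7583·42.5273 + 0.2417·4.7080] = 29.6118; exercise value = 0.0000 ≤ continuation, so V_u = 29.6118
Node d (S = 112.5): continuation = e^(−0.12)·[0.7583·4.7080 + 0.2417·0.0000] = 3.1665; exercise value = 0.0000 ≤ continuation, so V_d = 3.1665
Node 0 (S = 125): continuation = e^(−0.12)·[0.7583·29.6118 + 0.2417·3.1665] = 20.5948; exercise value = 0.0000 ≤ continuation, so V_0 = 20.5948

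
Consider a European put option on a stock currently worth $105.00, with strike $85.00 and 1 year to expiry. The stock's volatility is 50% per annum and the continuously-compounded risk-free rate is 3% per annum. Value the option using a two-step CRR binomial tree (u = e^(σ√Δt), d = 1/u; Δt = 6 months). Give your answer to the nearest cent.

$10.35

CRR parameters: u = e^(σ√Δt) = e^(0.5·√0.5) = 1.4241, d = 1/u = 0.7022
Per-period rate: rΔt = 0.03·0.5 = 0.015, so R = e^0.015 = 1.0151
Risk-neutral probability p = (e^0.015 − 0.7022)/(1.4241 − 0.7022) = 0.3129/0.7219 = 0.4335
Terminal stock prices: S_uu = 213, S_ud = 105, S_dd = 51.77
Terminal payoffs (K − S): max(-128, 0) = 0, max(-20, 0) = 0, max(33.23, 0) = 33.23
Node u (S = 149.5): V_u = e^(−0.015)·[0.4335·0.0000 + 0.5665·0.0000] = 0.0000
Node d (S = 73.73): V_d = e^(−0.015)·[0.4335·0.0000 + 0.5665·33.2278] = 18.5448
Node 0 (S = 105): V_0 = e^(−0.015)·[0.4335·0.0000 + 0.5665·18.5448] = 10.3500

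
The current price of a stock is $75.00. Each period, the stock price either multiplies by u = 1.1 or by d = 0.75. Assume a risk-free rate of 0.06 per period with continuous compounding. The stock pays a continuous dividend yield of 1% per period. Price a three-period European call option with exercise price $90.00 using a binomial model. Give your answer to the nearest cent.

Per-period risk-free factor R = e^0.06 = 1.0618; dividend-adjusted growth = e^(0.06−0.01) = 1.0513.
Risk-neutral probability p = (1.0513 − 0.75)/(1.1 − 0.75) = 0.3013/0.3500 = 0.8608
Terminal stock prices: S_uuu = 99.83, S_uud = 68.06, S_udd = 46.41, S_ddd = 31.64
Terminal payoffs (S − K): max(9.825, 0) = 9.825, max(-21.94, 0) = 0, max(-43.59, 0) = 0, max(-58.36, 0) = 0
Node uu (S = 90.75): V_uu = e^(−0.06)·[0.8608·9.8250 + 0.1392·0.0000] = 7.9646
Node ud (S = 61.88): V_ud = e^(−0.06)·[0.8608·0.0000 + 0.1392·0.0000] = 0.0000
Node dd (S = 42.19): V_dd = e^(−0.06)·[0.8608·0.0000 + 0.1392·0.0000] = 0.0000
Node u (S = 82.5): V_u = e^(−0.06)·[0.8608·7.9646 + 0.1392·0.0000] = 6.4565
Node d (S = 56.25): V_d = e^(−0.06)·[0.8608·0.0000 + 0.1392·0.0000] = 0.0000
Node 0 (S = 75): V_0 = e^(−0.06)·[0.8608·6.4565 + 0.1392·0.0000] = 5.2339

$5.23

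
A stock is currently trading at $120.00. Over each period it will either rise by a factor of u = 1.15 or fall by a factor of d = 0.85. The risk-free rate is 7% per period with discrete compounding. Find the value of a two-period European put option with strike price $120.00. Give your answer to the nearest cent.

$2.99

Risk-neutral probability p = (1 + 0.07 − 0.85)/(1.15 − 0.85) = 0.2200/0.3000 = 0.7333
Terminal stock prices: S_uu = 158.7, S_ud = 117.3, S_dd = 86.7
Terminal payoffs (K − S): max(-38.7, 0) = 0, max(2.7, 0) = 2.7, max(33.3, 0) = 33.3
Node u (S = 138): V_u = 1/1.07·[0.7333·0.0000 + 0.2667·2.7000] = 0.6729
Node d (S = 102): V_d = 1/1.07·[0.7333·2.7000 + 0.2667·33.3000] = 10.1495
Node 0 (S = 120): V_0 = 1/1.07·[0.7333·0.6729 + 0.2667·10.1495] = 2.9907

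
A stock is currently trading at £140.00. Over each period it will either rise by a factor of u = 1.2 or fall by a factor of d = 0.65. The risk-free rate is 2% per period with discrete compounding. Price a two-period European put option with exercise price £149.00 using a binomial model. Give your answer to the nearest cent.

Risk-neutral probability p = (1 + 0.02 − 0.65)/(1.2 − 0.65) = 0.3700/0.5500 = 0.6727
Terminal stock prices: S_uu = 201.6, S_ud = 109.2, S_dd = 59.15
Terminal payoffs (K − S): max(-52.6, 0) = 0, max(39.8, 0) = 39.8, max(89.85, 0) = 89.85
Node u (S = 168): V_u = 1/1.02·[0.6727·0.0000 + 0.3273·39.8000] = 12.7701
Node d (S = 91): V_d = 1/1.02·[0.6727·39.8000 + 0.3273·89.8500] = 55.0784
Node 0 (S = 140): V_0 = 1/1.02·[0.6727·12.7701 + 0.3273·55.0784] = 26.0945

£26.09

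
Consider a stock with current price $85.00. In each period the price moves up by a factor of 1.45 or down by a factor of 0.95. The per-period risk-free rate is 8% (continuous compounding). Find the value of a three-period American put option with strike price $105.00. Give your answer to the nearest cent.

$20.00

Risk-neutral probability p = (e^0.08 − 0.95)/(1.45 − 0.95) = 0.1333/0.5000 = 0.2666
Terminal stock prices: S_uuu = 259.1, S_uud = 169.8, S_udd = 111.2, S_ddd = 72.88
Terminal payoffs (K − S): max(-154.1, 0) = 0, max(-64.78, 0) = 0, max(-6.233, 0) = 0, max(32.12, 0) = 32.12
Node uu (S = 178.7): continuation = e^(−0.08)·[0.2666·0.0000 + 0.7334·0.0000] = 0.0000; exercise value = 0.0000 ≤ continuation, so V_uu = 0.0000
Node ud (S = 117.1): continuation = e^(−0.08)·[0.2666·0.0000 + 0.7334·0.0000] = 0.0000; exercise value = 0.0000 ≤ continuation, so V_ud = 0.0000
Node dd (S = 76.71): continuation = e^(−0.08)·[0.2666·0.0000 + 0.7334·32.1231] = 21.7486; exercise value = 28.2875 > continuation, so V_dd = 28.2875 (exercise)
Node u (S = 123.2): continuation = e^(−0.08)·[0.2666·0.0000 + 0.7334·0.0000] = 0.0000; exercise value = 0.0000 ≤ continuation, so V_u = 0.0000
Node d (S = 80.75): continuation = e^(−0.08)·[0.2666·0.0000 + 0.7334·28.2875] = 19.1517; exercise value = 24.2500 > continuation, so V_d = 24.2500 (exercise)
Node 0 (S = 85): continuation = e^(−0.08)·[0.2666·0.0000 + 0.7334·24.2500] = 16.4182; exercise value = 20.0000 > continuation, so V_0 = 20.0000 (exercise)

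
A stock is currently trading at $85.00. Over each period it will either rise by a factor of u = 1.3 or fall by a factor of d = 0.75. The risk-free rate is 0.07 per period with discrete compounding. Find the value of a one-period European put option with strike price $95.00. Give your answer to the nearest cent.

$12.21

Risk-neutral probability p = (1 + 0.07 − 0.75)/(1.3 − 0.75) = 0.3200/0.5500 = 0.5818
Terminal stock prices: S_u = 110.5, S_d = 63.75
Terminal payoffs (K − S): max(-15.5, 0) = 0, max(31.25, 0) = 31.25
Node 0 (S = 85): V_0 = 1/1.07·[0.5818·0.0000 + 0.4182·31.2500] = 12.2133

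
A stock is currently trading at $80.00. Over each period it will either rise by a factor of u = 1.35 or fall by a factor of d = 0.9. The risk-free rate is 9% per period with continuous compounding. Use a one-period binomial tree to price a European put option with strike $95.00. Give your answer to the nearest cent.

Risk-neutral probability p = (e^0.09 − 0.9)/(1.35 − 0.9) = 0.1942/0.4500 = 0.4315
Terminal stock prices: S_u = 108, S_d = 72
Terminal payoffs (K − S): max(-13, 0) = 0, max(23, 0) = 23
Node 0 (S = 80): V_0 = e^(−0.09)·[0.4315·0.0000 + 0.5685·23.0000] = 11.9501

$11.95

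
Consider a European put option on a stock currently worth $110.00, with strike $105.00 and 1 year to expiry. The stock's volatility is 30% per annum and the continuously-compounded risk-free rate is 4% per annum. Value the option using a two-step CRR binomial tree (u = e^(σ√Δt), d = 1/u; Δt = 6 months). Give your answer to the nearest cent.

$8.11

CRR parameters: u = e^(σ√Δt) = e^(0.3·√0.5) = 1.2363, d = 1/u = 0.8089
Per-period rate: rΔt = 0.04·0.5 = 0.02, so R = e^0.02 = 1.0202
Risk-neutral probability p = (e^0.02 − 0.8089)/(1.2363 − 0.8089) = 0.2113/0.4275 = 0.4944
Terminal stock prices: S_uu = 168.1, S_ud = 110, S_dd = 71.97
Terminal payoffs (K − S): max(-63.13, 0) = 0, max(-5, 0) = 0, max(33.03, 0) = 33.03
Node u (S = 136): V_u = e^(−0.02)·[0.4944·0.0000 + 0.5056·0.0000] = 0.0000
Node d (S = 88.97): V_d = e^(−0.02)·[0.4944·0.0000 + 0.5056·33.0324] = 16.3697
Node 0 (S = 110): V_0 = e^(−0.02)·[0.4944·0.0000 + 0.5056·16.3697] = 8.1122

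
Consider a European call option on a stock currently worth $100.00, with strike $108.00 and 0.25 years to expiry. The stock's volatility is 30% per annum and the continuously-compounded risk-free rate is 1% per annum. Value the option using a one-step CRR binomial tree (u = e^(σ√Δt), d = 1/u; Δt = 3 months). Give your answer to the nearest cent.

$3.84

CRR parameters: u = e^(σ√Δt) = e^(0.3·√0.25) = 1.1618, d = 1/u = 0.8607
Per-period rate: rΔt = 0.01·0.25 = 0.0025, so R = e^0.0025 = 1.0025
Risk-neutral probability p = (e^0.0025 − 0.8607)/(1.1618 − 0.8607) = 0.1418/0.3011 = 0.4709
Terminal stock prices: S_u = 116.2, S_d = 86.07
Terminal payoffs (S − K): max(8.183, 0) = 8.183, max(-21.93, 0) = 0
Node 0 (S = 100): V_0 = e^(−0.0025)·[0.4709·8.1834 + 0.5291·0.0000] = 3.8438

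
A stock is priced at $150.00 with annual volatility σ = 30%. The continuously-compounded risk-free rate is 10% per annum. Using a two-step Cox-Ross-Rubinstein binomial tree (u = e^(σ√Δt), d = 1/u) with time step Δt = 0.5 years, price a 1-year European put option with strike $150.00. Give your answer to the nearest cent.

$8.79

CRR parameters: u = e^(σ√Δt) = e^(0.3·√0.5) = 1.2363, d = 1/u = 0.8089
Per-period rate: rΔt = 0.1·0.5 = 0.05, so R = e^0.05 = 1.0513
Risk-neutral probability p = (e^0.05 − 0.8089)/(1.2363 − 0.8089) = 0.2424/0.4275 = 0.5671
Terminal stock prices: S_uu = 229.3, S_ud = 150, S_dd = 98.14
Terminal payoffs (K − S): max(-79.27, 0) = 0, max(0, 0) = 0, max(51.86, 0) = 51.86
Node u (S = 185.4): V_u = e^(−0.05)·[0.5671·0.0000 + 0.4329·0.0000] = 0.0000
Node d (S = 121.3): V_d = e^(−0.05)·[0.5671·0.0000 + 0.4329·51.8623] = 21.3557
Node 0 (S = 150): V_0 = e^(−0.05)·[0.5671·0.0000 + 0.4329·21.3557] = 8.7938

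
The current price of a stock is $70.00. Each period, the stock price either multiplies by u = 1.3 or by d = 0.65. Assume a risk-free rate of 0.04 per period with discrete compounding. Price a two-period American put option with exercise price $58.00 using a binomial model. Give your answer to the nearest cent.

$4.81

Risk-neutral probability p = (1 + 0.04 − 0.65)/(1.3 − 0.65) = 0.3900/0.6500 = 0.6000
Terminal stock prices: S_uu = 118.3, S_ud = 59.15, S_dd = 29.58
Terminal payoffs (K − S): max(-60.3, 0) = 0, max(-1.15, 0) = 0, max(28.42, 0) = 28.42
Node u (S = 91): continuation = 1/1.04·[0.6000·0.0000 + 0.4000·0.0000] = 0.0000; exercise value = 0.0000 ≤ continuation, so V_u = 0.0000
Node d (S = 45.5): continuation = 1/1.04·[0.6000·0.0000 + 0.4000·28.4250] = 10.9327; exercise value = 12.5000 > continuation, so V_d = 12.5000 (exercise)
Node 0 (S = 70): continuation = 1/1.04·[0.6000·0.0000 + 0.4000·12.5000] = 4.8077; exercise value = 0.0000 ≤ continuation, so V_0 = 4.8077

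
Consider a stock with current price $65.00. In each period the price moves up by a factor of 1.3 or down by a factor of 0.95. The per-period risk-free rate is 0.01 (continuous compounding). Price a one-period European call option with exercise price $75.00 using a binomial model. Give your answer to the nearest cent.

$1.61

Risk-neutral probability p = (e^0.01 − 0.95)/(1.3 − 0.95) = 0.0601/0.3500 = 0.1716
Terminal stock prices: S_u = 84.5, S_d = 61.75
Terminal payoffs (S − K): max(9.5, 0) = 9.5, max(-13.25, 0) = 0
Node 0 (S = 65): V_0 = e^(−0.01)·[0.1716·9.5000 + 0.8284·0.0000] = 1.6137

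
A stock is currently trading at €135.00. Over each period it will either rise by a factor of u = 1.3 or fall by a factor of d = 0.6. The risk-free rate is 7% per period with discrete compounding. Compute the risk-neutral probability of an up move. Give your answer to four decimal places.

Risk-neutral probability p = (1 + 0.07 − 0.6)/(1.3 − 0.6) = 0.4700/0.7000 = 0.6714

p = 0.6714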